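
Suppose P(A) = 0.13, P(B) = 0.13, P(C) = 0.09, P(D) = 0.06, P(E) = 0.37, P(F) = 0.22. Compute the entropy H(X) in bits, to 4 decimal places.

2.3328 bits

H = −Σ pᵢ log₂ pᵢ.
−0.13·log₂(0.13) = 0.3826
−0.13·log₂(0.13) = 0.3826
−0.09·log₂(0.09) = 0.3127
−0.06·log₂(0.06) = 0.2435
−0.37·log₂(0.37) = 0.5307
−0.22·log₂(0.22) = 0.4806
Sum ≈ 2.3328 → 2.3328 bits.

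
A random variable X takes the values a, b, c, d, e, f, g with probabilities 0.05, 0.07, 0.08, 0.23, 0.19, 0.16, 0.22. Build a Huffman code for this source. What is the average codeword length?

2.67 bits/symbol

Repeatedly combine the two least-probable nodes; the expected code length is the sum of the merged weights.
merge 1/20 + 7/100 → 3/25
merge 2/25 + 3/25 → 1/5
merge 4/25 + 19/100 → 7/20
merge 1/5 + 11/50 → 21/50
merge 23/100 + 7/20 → 29/50
merge 21/50 + 29/50 → 1
L = 3/25 + 1/5 + 7/20 + 21/50 + 29/50 + 1 = 267/100 = 2.67 bits/symbol.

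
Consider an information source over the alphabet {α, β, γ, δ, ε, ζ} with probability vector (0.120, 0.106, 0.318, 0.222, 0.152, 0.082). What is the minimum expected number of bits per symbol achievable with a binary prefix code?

Repeatedly combine the two least-probable nodes; the expected code length is the sum of the merged weights.
merge 41/500 + 53/500 → 47/250
merge 3/25 + 19/125 → 34/125
merge 47/250 + 111/500 → 41/100
merge 34/125 + 159/500 → 59/100
merge 41/100 + 59/100 → 1
L = 47/250 + 34/125 + 41/100 + 59/100 + 1 = 123/50 = 2.46 bits/symbol.

2.46 bits/symbol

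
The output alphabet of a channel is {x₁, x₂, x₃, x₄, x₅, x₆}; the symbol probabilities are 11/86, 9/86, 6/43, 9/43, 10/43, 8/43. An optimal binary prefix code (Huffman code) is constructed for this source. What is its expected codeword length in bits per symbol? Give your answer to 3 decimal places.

2.558 bits/symbol

Repeatedly combine the two least-probable nodes; the expected code length is the sum of the merged weights.
merge 9/86 + 11/86 → 10/43
merge 6/43 + 8/43 → 14/43
merge 9/43 + 10/43 → 19/43
merge 10/43 + 14/43 → 24/43
merge 19/43 + 24/43 → 1
L = 10/43 + 14/43 + 19/43 + 24/43 + 1 = 110/43 ≈ 2.558 bits/symbol.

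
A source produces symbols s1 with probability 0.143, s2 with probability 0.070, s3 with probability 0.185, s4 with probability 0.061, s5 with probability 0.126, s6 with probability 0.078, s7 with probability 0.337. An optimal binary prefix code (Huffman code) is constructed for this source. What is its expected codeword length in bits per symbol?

2.609 bits/symbol

Repeatedly combine the two least-probable nodes; the expected code length is the sum of the merged weights.
merge 61/1000 + 7/100 → 131/1000
merge 39/500 + 63/500 → 51/250
merge 131/1000 + 143/1000 → 137/500
merge 37/200 + 51/250 → 389/1000
merge 137/500 + 337/1000 → 611/1000
merge 389/1000 + 611/1000 → 1
L = 131/1000 + 51/250 + 137/500 + 389/1000 + 611/1000 + 1 = 2609/1000 = 2.609 bits/symbol.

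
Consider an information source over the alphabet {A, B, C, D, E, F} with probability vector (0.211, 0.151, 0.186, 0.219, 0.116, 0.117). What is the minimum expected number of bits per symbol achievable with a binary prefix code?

Repeatedly combine the two least-probable nodes; the expected code length is the sum of the merged weights.
merge 29/250 + 117/1000 → 233/1000
merge 151/1000 + 93/500 → 337/1000
merge 211/1000 + 219/1000 → 43/100
merge 233/1000 + 337/1000 → 57/100
merge 43/100 + 57/100 → 1
L = 233/1000 + 337/1000 + 43/100 + 57/100 + 1 = 257/100 = 2.57 bits/symbol.

2.57 bits/symbol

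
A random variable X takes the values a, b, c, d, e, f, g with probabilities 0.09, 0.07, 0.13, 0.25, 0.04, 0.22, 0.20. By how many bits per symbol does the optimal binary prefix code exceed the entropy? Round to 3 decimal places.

0.045 bits

Entropy H = −Σ p log₂ p ≈ 2.5946 bits.
Huffman merges: 1/25+7/100→11/100; 9/100+11/100→1/5; 13/100+1/5→33/100; 1/5+11/50→21/50; 1/4+33/100→29/50; 21/50+29/50→1. L = 66/25 ≈ 2.6400.
L − H = 2.6400 − 2.5946 = 0.045 bits.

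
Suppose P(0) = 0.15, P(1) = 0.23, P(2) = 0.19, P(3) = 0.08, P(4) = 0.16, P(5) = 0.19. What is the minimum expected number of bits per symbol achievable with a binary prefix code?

Repeatedly combine the two least-probable nodes; the expected code length is the sum of the merged weights.
merge 2/25 + 3/20 → 23/100
merge 4/25 + 19/100 → 7/20
merge 19/100 + 23/100 → 21/50
merge 23/100 + 7/20 → 29/50
merge 21/50 + 29/50 → 1
L = 23/100 + 7/20 + 21/50 + 29/50 + 1 = 129/50 = 2.58 bits/symbol.

2.58 bits/symbol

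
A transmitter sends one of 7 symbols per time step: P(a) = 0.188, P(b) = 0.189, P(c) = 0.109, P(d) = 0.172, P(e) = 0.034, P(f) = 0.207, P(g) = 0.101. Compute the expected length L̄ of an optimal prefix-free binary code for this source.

Repeatedly combine the two least-probable nodes; the expected code length is the sum of the merged weights.
merge 17/500 + 101/1000 → 27/200
merge 109/1000 + 27/200 → 61/250
merge 43/250 + 47/250 → 9/25
merge 189/1000 + 207/1000 → 99/250
merge 61/250 + 9/25 → 151/250
merge 99/250 + 151/250 → 1
L = 27/200 + 61/250 + 9/25 + 99/250 + 151/250 + 1 = 2739/1000 = 2.739 bits/symbol.

2.739 bits/symbol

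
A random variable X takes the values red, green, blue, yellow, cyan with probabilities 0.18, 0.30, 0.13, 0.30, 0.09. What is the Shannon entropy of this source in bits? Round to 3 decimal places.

2.183 bits

H = −Σ pᵢ log₂ pᵢ.
−0.18·log₂(0.18) = 0.4453
−0.30·log₂(0.30) = 0.5211
−0.13·log₂(0.13) = 0.3826
−0.30·log₂(0.30) = 0.5211
−0.09·log₂(0.09) = 0.3127
Sum ≈ 2.1828 → 2.183 bits.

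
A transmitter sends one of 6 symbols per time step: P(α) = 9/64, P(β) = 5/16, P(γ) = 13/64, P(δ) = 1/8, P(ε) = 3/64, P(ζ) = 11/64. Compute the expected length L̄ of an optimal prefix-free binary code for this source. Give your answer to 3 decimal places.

2.484 bits/symbol

Repeatedly combine the two least-probable nodes; the expected code length is the sum of the merged weights.
merge 3/64 + 1/8 → 11/64
merge 9/64 + 11/64 → 5/16
merge 11/64 + 13/64 → 3/8
merge 5/16 + 5/16 → 5/8
merge 3/8 + 5/8 → 1
L = 11/64 + 5/16 + 3/8 + 5/8 + 1 = 159/64 ≈ 2.484 bits/symbol.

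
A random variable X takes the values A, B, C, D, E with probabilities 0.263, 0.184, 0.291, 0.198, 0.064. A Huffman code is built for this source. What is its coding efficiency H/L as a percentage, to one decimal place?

97.5%

Entropy H = −Σ p log₂ p ≈ 2.1908 bits.
Huffman merges: 8/125+23/125→31/125; 99/500+31/125→223/500; 263/1000+291/1000→277/500; 223/500+277/500→1. L = 281/125 ≈ 2.2480.
Efficiency = H/L = 2.1908/2.2480 = 97.5%.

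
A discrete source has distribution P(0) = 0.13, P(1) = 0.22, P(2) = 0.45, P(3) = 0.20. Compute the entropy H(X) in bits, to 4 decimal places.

1.8460 bits

H = −Σ pᵢ log₂ pᵢ.
−0.13·log₂(0.13) = 0.3826
−0.22·log₂(0.22) = 0.4806
−0.45·log₂(0.45) = 0.5184
−0.20·log₂(0.20) = 0.4644
Sum ≈ 1.8460 → 1.8460 bits.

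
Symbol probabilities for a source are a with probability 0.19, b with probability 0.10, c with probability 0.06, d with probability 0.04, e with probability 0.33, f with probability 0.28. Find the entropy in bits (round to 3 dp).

2.259 bits

H = −Σ pᵢ log₂ pᵢ.
−0.19·log₂(0.19) = 0.4552
−0.10·log₂(0.10) = 0.3322
−0.06·log₂(0.06) = 0.2435
−0.04·log₂(0.04) = 0.1858
−0.33·log₂(0.33) = 0.5278
−0.28·log₂(0.28) = 0.5142
Sum ≈ 2.2587 → 2.259 bits.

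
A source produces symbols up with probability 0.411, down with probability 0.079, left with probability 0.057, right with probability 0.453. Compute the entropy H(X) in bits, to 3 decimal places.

1.570 bits

H = −Σ pᵢ log₂ pᵢ.
−0.411·log₂(0.411) = 0.5272
−0.079·log₂(0.079) = 0.2893
−0.057·log₂(0.057) = 0.2356
−0.453·log₂(0.453) = 0.5175
Sum ≈ 1.5696 → 1.570 bits.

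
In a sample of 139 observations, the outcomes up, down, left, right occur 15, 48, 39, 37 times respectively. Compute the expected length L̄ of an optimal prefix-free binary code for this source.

2 bits/symbol

Probabilities are the counts divided by 139.
Repeatedly combine the two least-probable nodes; the expected code length is the sum of the merged weights.
merge 15/139 + 37/139 → 52/139
merge 39/139 + 48/139 → 87/139
merge 52/139 + 87/139 → 1
L = 52/139 + 87/139 + 1 = 2 bits/symbol.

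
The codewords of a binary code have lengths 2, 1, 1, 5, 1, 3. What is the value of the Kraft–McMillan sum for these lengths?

1.90625

With common denominator 2^5 = 32: Σ 2^(−ℓᵢ) = 8/32 + 16/32 + 16/32 + 1/32 + 16/32 + 4/32 = 61/32 = 1.90625.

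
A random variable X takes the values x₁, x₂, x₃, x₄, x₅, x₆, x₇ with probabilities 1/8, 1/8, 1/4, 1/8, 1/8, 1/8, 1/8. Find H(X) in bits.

Each probability is a power of 1/2, so log₂(1/p) is an integer.
H = Σ p·log₂(1/p) = 1/8·3 + 1/8·3 + 1/4·2 + 1/8·3 + 1/8·3 + 1/8·3 + 1/8·3 = 2.75 bits.

2.75 bits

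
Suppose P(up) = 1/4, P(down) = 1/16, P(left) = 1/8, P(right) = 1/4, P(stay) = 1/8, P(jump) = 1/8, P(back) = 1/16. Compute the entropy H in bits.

2.625 bits

Each probability is a power of 1/2, so log₂(1/p) is an integer.
H = Σ p·log₂(1/p) = 1/4·2 + 1/16·4 + 1/8·3 + 1/4·2 + 1/8·3 + 1/8·3 + 1/16·4 = 2.625 bits.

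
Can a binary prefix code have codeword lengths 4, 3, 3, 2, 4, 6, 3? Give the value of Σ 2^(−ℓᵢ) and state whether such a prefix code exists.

0.765625; yes

With common denominator 2^6 = 64: Σ 2^(−ℓᵢ) = 4/64 + 8/64 + 8/64 + 16/64 + 4/64 + 1/64 + 8/64 = 49/64 = 0.765625.
Kraft's inequality requires Σ ≤ 1; here Σ = 0.765625 ≤ 1, so such a prefix code exists.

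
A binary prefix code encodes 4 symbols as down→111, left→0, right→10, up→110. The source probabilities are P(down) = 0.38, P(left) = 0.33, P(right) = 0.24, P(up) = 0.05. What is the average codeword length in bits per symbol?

2.1 bits/symbol

L̄ = Σ pᵢ·ℓᵢ = 0.38·3 + 0.33·1 + 0.24·2 + 0.05·3 = 2.1 bits/symbol.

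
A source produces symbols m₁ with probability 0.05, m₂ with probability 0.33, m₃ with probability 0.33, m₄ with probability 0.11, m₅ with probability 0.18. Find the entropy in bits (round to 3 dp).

2.067 bits

H = −Σ pᵢ log₂ pᵢ.
−0.05·log₂(0.05) = 0.2161
−0.33·log₂(0.33) = 0.5278
−0.33·log₂(0.33) = 0.5278
−0.11·log₂(0.11) = 0.3503
−0.18·log₂(0.18) = 0.4453
Sum ≈ 2.0673 → 2.067 bits.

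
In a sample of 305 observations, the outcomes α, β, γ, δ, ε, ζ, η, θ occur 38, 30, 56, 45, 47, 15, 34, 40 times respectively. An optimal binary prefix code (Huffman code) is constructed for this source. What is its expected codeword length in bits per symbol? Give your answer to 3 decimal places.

2.964 bits/symbol

Probabilities are the counts divided by 305.
Repeatedly combine the two least-probable nodes; the expected code length is the sum of the merged weights.
merge 3/61 + 6/61 → 9/61
merge 34/305 + 38/305 → 72/305
merge 8/61 + 9/61 → 17/61
merge 9/61 + 47/305 → 92/305
merge 56/305 + 72/305 → 128/305
merge 17/61 + 92/305 → 177/305
merge 128/305 + 177/305 → 1
L = 9/61 + 72/305 + 17/61 + 92/305 + 128/305 + 177/305 + 1 = 904/305 ≈ 2.964 bits/symbol.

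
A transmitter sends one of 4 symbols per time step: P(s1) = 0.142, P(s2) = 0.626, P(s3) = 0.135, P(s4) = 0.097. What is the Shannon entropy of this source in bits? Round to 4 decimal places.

H = −Σ pᵢ log₂ pᵢ.
−0.142·log₂(0.142) = 0.3999
−0.626·log₂(0.626) = 0.4230
−0.135·log₂(0.135) = 0.3900
−0.097·log₂(0.097) = 0.3265
Sum ≈ 1.5394 → 1.5394 bits.

1.5394 bits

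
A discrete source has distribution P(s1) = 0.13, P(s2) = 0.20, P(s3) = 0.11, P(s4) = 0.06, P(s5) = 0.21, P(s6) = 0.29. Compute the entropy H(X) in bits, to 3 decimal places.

H = −Σ pᵢ log₂ pᵢ.
−0.13·log₂(0.13) = 0.3826
−0.20·log₂(0.20) = 0.4644
−0.11·log₂(0.11) = 0.3503
−0.06·log₂(0.06) = 0.2435
−0.21·log₂(0.21) = 0.4728
−0.29·log₂(0.29) = 0.5179
Sum ≈ 2.4316 → 2.432 bits.

2.432 bits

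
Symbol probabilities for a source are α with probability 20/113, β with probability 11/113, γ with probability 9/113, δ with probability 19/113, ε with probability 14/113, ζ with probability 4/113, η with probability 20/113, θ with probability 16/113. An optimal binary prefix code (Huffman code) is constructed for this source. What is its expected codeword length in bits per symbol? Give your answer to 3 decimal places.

2.938 bits/symbol

Repeatedly combine the two least-probable nodes; the expected code length is the sum of the merged weights.
merge 4/113 + 9/113 → 13/113
merge 11/113 + 13/113 → 24/113
merge 14/113 + 16/113 → 30/113
merge 19/113 + 20/113 → 39/113
merge 20/113 + 24/113 → 44/113
merge 30/113 + 39/113 → 69/113
merge 44/113 + 69/113 → 1
L = 13/113 + 24/113 + 30/113 + 39/113 + 44/113 + 69/113 + 1 = 332/113 ≈ 2.938 bits/symbol.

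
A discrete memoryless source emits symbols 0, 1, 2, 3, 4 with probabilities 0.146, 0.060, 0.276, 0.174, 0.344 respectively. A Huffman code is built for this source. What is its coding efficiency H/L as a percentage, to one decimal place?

96.6%

Entropy H = −Σ p log₂ p ≈ 2.1300 bits.
Huffman merges: 3/50+73/500→103/500; 87/500+103/500→19/50; 69/250+43/125→31/50; 19/50+31/50→1. L = 1103/500 ≈ 2.2060.
Efficiency = H/L = 2.1300/2.2060 = 96.6%.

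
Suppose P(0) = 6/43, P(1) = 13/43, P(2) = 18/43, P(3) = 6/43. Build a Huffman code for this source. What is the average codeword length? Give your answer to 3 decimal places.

Repeatedly combine the two least-probable nodes; the expected code length is the sum of the merged weights.
merge 6/43 + 6/43 → 12/43
merge 12/43 + 13/43 → 25/43
merge 18/43 + 25/43 → 1
L = 12/43 + 25/43 + 1 = 80/43 ≈ 1.860 bits/symbol.

1.860 bits/symbol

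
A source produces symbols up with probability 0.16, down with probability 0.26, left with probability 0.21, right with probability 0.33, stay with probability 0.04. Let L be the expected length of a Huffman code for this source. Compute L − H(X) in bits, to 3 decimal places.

0.085 bits

Entropy H = −Σ p log₂ p ≈ 2.1147 bits.
Huffman merges: 1/25+4/25→1/5; 1/5+21/100→41/100; 13/50+33/100→59/100; 41/100+59/100→1. L = 11/5 ≈ 2.2000.
L − H = 2.2000 − 2.1147 = 0.085 bits.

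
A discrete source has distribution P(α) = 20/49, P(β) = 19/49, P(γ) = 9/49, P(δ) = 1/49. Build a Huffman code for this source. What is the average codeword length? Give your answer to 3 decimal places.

1.796 bits/symbol

Repeatedly combine the two least-probable nodes; the expected code length is the sum of the merged weights.
merge 1/49 + 9/49 → 10/49
merge 10/49 + 19/49 → 29/49
merge 20/49 + 29/49 → 1
L = 10/49 + 29/49 + 1 = 88/49 ≈ 1.796 bits/symbol.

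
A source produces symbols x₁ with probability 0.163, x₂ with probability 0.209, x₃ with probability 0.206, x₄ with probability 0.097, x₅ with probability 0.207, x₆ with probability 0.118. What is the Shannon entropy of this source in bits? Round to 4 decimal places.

2.5288 bits

H = −Σ pᵢ log₂ pᵢ.
−0.163·log₂(0.163) = 0.4266
−0.209·log₂(0.209) = 0.4720
−0.206·log₂(0.206) = 0.4695
−0.097·log₂(0.097) = 0.3265
−0.207·log₂(0.207) = 0.4704
−0.118·log₂(0.118) = 0.3638
Sum ≈ 2.5288 → 2.5288 bits.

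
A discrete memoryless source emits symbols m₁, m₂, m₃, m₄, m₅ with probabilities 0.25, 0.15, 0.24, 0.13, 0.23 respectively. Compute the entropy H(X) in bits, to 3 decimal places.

H = −Σ pᵢ log₂ pᵢ.
−0.25·log₂(0.25) = 0.5000
−0.15·log₂(0.15) = 0.4105
−0.24·log₂(0.24) = 0.4941
−0.13·log₂(0.13) = 0.3826
−0.23·log₂(0.23) = 0.4877
Sum ≈ 2.2750 → 2.275 bits.

2.275 bits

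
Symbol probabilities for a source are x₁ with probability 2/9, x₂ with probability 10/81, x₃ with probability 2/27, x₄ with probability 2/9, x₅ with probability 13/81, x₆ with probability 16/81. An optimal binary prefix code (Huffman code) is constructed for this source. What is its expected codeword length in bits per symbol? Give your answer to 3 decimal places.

Repeatedly combine the two least-probable nodes; the expected code length is the sum of the merged weights.
merge 2/27 + 10/81 → 16/81
merge 13/81 + 16/81 → 29/81
merge 16/81 + 2/9 → 34/81
merge 2/9 + 29/81 → 47/81
merge 34/81 + 47/81 → 1
L = 16/81 + 29/81 + 34/81 + 47/81 + 1 = 23/9 ≈ 2.556 bits/symbol.

2.556 bits/symbol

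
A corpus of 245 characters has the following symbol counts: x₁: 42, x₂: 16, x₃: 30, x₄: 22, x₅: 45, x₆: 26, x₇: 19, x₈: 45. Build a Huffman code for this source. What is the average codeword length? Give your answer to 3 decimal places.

Probabilities are the counts divided by 245.
Repeatedly combine the two least-probable nodes; the expected code length is the sum of the merged weights.
merge 16/245 + 19/245 → 1/7
merge 22/245 + 26/245 → 48/245
merge 6/49 + 1/7 → 13/49
merge 6/35 + 9/49 → 87/245
merge 9/49 + 48/245 → 93/245
merge 13/49 + 87/245 → 152/245
merge 93/245 + 152/245 → 1
L = 1/7 + 48/245 + 13/49 + 87/245 + 93/245 + 152/245 + 1 = 145/49 ≈ 2.959 bits/symbol.

2.959 bits/symbol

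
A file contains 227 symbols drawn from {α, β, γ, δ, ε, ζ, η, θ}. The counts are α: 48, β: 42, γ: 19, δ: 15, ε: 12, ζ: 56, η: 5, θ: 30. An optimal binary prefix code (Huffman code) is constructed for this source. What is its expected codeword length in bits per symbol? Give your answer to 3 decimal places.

2.758 bits/symbol

Probabilities are the counts divided by 227.
Repeatedly combine the two least-probable nodes; the expected code length is the sum of the merged weights.
merge 5/227 + 12/227 → 17/227
merge 15/227 + 17/227 → 32/227
merge 19/227 + 30/227 → 49/227
merge 32/227 + 42/227 → 74/227
merge 48/227 + 49/227 → 97/227
merge 56/227 + 74/227 → 130/227
merge 97/227 + 130/227 → 1
L = 17/227 + 32/227 + 49/227 + 74/227 + 97/227 + 130/227 + 1 = 626/227 ≈ 2.758 bits/symbol.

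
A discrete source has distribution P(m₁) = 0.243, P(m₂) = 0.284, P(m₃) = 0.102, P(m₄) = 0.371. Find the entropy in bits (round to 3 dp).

1.878 bits

H = −Σ pᵢ log₂ pᵢ.
−0.243·log₂(0.243) = 0.4960
−0.284·log₂(0.284) = 0.5158
−0.102·log₂(0.102) = 0.3359
−0.371·log₂(0.371) = 0.5307
Sum ≈ 1.8784 → 1.878 bits.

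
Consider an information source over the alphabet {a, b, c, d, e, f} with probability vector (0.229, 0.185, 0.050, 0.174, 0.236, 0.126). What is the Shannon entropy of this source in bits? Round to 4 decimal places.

2.4606 bits

H = −Σ pᵢ log₂ pᵢ.
−0.229·log₂(0.229) = 0.4870
−0.185·log₂(0.185) = 0.4504
−0.050·log₂(0.050) = 0.2161
−0.174·log₂(0.174) = 0.4390
−0.236·log₂(0.236) = 0.4916
−0.126·log₂(0.126) = 0.3766
Sum ≈ 2.4606 → 2.4606 bits.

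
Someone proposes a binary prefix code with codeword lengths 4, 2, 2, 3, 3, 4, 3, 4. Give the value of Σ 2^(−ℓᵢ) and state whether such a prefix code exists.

With common denominator 2^4 = 16: Σ 2^(−ℓᵢ) = 1/16 + 4/16 + 4/16 + 2/16 + 2/16 + 1/16 + 2/16 + 1/16 = 17/16 = 1.0625.
Kraft's inequality requires Σ ≤ 1; here Σ = 1.0625 > 1, so no such prefix code exists.

1.0625; no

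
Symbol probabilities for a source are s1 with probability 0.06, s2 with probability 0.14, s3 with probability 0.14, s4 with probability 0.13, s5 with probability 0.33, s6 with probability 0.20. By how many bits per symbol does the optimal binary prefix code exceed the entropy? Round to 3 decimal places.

Entropy H = −Σ p log₂ p ≈ 2.4126 bits.
Huffman merges: 3/50+13/100→19/100; 7/50+7/50→7/25; 19/100+1/5→39/100; 7/25+33/100→61/100; 39/100+61/100→1. L = 247/100 ≈ 2.4700.
L − H = 2.4700 − 2.4126 = 0.057 bits.

0.057 bits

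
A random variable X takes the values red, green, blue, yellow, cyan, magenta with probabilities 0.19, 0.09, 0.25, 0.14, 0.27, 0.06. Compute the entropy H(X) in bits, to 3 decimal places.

2.419 bits

H = −Σ pᵢ log₂ pᵢ.
−0.19·log₂(0.19) = 0.4552
−0.09·log₂(0.09) = 0.3127
−0.25·log₂(0.25) = 0.5000
−0.14·log₂(0.14) = 0.3971
−0.27·log₂(0.27) = 0.5100
−0.06·log₂(0.06) = 0.2435
Sum ≈ 2.4185 → 2.419 bits.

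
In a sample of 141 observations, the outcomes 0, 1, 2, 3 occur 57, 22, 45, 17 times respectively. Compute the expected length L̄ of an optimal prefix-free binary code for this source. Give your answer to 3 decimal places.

Probabilities are the counts divided by 141.
Repeatedly combine the two least-probable nodes; the expected code length is the sum of the merged weights.
merge 17/141 + 22/141 → 13/47
merge 13/47 + 15/47 → 28/47
merge 19/47 + 28/47 → 1
L = 13/47 + 28/47 + 1 = 88/47 ≈ 1.872 bits/symbol.

1.872 bits/symbol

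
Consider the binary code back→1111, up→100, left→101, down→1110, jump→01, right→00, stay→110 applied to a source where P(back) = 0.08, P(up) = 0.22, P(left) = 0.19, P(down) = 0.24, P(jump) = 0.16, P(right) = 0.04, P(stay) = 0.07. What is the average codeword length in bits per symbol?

3.12 bits/symbol

L̄ = Σ pᵢ·ℓᵢ = 0.08·4 + 0.22·3 + 0.19·3 + 0.24·4 + 0.16·2 + 0.04·2 + 0.07·3 = 3.12 bits/symbol.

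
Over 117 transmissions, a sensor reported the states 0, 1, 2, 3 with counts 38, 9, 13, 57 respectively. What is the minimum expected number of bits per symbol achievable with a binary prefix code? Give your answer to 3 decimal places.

Probabilities are the counts divided by 117.
Repeatedly combine the two least-probable nodes; the expected code length is the sum of the merged weights.
merge 1/13 + 1/9 → 22/117
merge 22/117 + 38/117 → 20/39
merge 19/39 + 20/39 → 1
L = 22/117 + 20/39 + 1 = 199/117 ≈ 1.701 bits/symbol.

1.701 bits/symbol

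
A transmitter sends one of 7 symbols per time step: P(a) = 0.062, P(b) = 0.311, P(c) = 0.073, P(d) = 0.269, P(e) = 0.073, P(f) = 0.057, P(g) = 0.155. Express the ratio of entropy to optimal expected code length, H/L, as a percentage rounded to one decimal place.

Entropy H = −Σ p log₂ p ≈ 2.4861 bits.
Huffman merges: 57/1000+31/500→119/1000; 73/1000+73/1000→73/500; 119/1000+73/500→53/200; 31/200+53/200→21/50; 269/1000+311/1000→29/50; 21/50+29/50→1. L = 253/100 ≈ 2.5300.
Efficiency = H/L = 2.4861/2.5300 = 98.3%.

98.3%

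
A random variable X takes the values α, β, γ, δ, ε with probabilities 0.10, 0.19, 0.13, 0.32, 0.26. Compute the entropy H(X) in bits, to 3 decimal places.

H = −Σ pᵢ log₂ pᵢ.
−0.10·log₂(0.10) = 0.3322
−0.19·log₂(0.19) = 0.4552
−0.13·log₂(0.13) = 0.3826
−0.32·log₂(0.32) = 0.5260
−0.26·log₂(0.26) = 0.5053
Sum ≈ 2.2014 → 2.201 bits.

2.201 bits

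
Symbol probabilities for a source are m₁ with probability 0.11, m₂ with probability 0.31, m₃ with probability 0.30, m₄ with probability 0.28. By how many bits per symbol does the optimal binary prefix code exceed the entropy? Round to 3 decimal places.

Entropy H = −Σ p log₂ p ≈ 1.9094 bits.
Huffman merges: 11/100+7/25→39/100; 3/10+31/100→61/100; 39/100+61/100→1. L = 2 ≈ 2.0000.
L − H = 2.0000 − 1.9094 = 0.091 bits.

0.091 bits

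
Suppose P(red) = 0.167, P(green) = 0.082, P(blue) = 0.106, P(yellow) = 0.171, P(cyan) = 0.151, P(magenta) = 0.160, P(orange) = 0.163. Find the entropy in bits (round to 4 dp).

2.7674 bits

H = −Σ pᵢ log₂ pᵢ.
−0.167·log₂(0.167) = 0.4312
−0.082·log₂(0.082) = 0.2959
−0.106·log₂(0.106) = 0.3432
−0.171·log₂(0.171) = 0.4357
−0.151·log₂(0.151) = 0.4118
−0.160·log₂(0.160) = 0.4230
−0.163·log₂(0.163) = 0.4266
Sum ≈ 2.7674 → 2.7674 bits.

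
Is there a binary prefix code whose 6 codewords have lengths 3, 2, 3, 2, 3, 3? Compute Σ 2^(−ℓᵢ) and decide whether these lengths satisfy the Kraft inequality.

With common denominator 2^3 = 8: Σ 2^(−ℓᵢ) = 1/8 + 2/8 + 1/8 + 2/8 + 1/8 + 1/8 = 8/8 = 1.
Kraft's inequality requires Σ ≤ 1; here Σ = 1 ≤ 1, so such a prefix code exists.

1; yes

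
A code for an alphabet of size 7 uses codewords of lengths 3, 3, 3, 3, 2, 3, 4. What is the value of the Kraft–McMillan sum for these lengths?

With common denominator 2^4 = 16: Σ 2^(−ℓᵢ) = 2/16 + 2/16 + 2/16 + 2/16 + 4/16 + 2/16 + 1/16 = 15/16 = 0.9375.

0.9375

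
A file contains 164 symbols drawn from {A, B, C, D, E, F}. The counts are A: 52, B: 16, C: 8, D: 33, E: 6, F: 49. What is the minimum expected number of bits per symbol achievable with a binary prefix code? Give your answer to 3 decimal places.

Probabilities are the counts divided by 164.
Repeatedly combine the two least-probable nodes; the expected code length is the sum of the merged weights.
merge 3/82 + 2/41 → 7/82
merge 7/82 + 4/41 → 15/82
merge 15/82 + 33/164 → 63/164
merge 49/164 + 13/41 → 101/164
merge 63/164 + 101/164 → 1
L = 7/82 + 15/82 + 63/164 + 101/164 + 1 = 93/41 ≈ 2.268 bits/symbol.

2.268 bits/symbol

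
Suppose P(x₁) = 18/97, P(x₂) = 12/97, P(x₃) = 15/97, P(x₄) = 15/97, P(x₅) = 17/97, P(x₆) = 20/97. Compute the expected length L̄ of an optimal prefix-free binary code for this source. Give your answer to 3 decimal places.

2.608 bits/symbol

Repeatedly combine the two least-probable nodes; the expected code length is the sum of the merged weights.
merge 12/97 + 15/97 → 27/97
merge 15/97 + 17/97 → 32/97
merge 18/97 + 20/97 → 38/97
merge 27/97 + 32/97 → 59/97
merge 38/97 + 59/97 → 1
L = 27/97 + 32/97 + 38/97 + 59/97 + 1 = 253/97 ≈ 2.608 bits/symbol.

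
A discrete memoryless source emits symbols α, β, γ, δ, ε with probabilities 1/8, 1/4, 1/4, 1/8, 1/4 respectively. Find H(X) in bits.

Each probability is a power of 1/2, so log₂(1/p) is an integer.
H = Σ p·log₂(1/p) = 1/8·3 + 1/4·2 + 1/4·2 + 1/8·3 + 1/4·2 = 2.25 bits.

2.25 bits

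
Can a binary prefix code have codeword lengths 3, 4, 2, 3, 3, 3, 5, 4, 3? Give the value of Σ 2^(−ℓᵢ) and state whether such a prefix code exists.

1.03125; no

With common denominator 2^5 = 32: Σ 2^(−ℓᵢ) = 4/32 + 2/32 + 8/32 + 4/32 + 4/32 + 4/32 + 1/32 + 2/32 + 4/32 = 33/32 = 1.03125.
Kraft's inequality requires Σ ≤ 1; here Σ = 1.03125 > 1, so no such prefix code exists.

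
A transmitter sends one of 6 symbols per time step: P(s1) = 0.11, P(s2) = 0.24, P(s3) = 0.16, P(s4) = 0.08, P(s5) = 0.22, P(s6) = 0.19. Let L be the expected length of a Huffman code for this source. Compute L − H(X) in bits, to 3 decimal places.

Entropy H = −Σ p log₂ p ≈ 2.4947 bits.
Huffman merges: 2/25+11/100→19/100; 4/25+19/100→7/20; 19/100+11/50→41/100; 6/25+7/20→59/100; 41/100+59/100→1. L = 127/50 ≈ 2.5400.
L − H = 2.5400 − 2.4947 = 0.045 bits.

0.045 bits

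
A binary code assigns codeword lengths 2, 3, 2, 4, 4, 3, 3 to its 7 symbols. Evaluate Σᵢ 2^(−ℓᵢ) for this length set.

1

With common denominator 2^4 = 16: Σ 2^(−ℓᵢ) = 4/16 + 2/16 + 4/16 + 1/16 + 1/16 + 2/16 + 2/16 = 16/16 = 1.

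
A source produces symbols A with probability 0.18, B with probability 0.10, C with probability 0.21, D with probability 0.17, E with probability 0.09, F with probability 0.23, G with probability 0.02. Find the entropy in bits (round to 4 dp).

2.5981 bits

H = −Σ pᵢ log₂ pᵢ.
−0.18·log₂(0.18) = 0.4453
−0.10·log₂(0.10) = 0.3322
−0.21·log₂(0.21) = 0.4728
−0.17·log₂(0.17) = 0.4346
−0.09·log₂(0.09) = 0.3127
−0.23·log₂(0.23) = 0.4877
−0.02·log₂(0.02) = 0.1129
Sum ≈ 2.5981 → 2.5981 bits.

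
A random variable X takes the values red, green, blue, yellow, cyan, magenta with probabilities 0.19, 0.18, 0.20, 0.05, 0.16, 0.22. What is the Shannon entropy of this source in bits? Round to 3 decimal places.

2.485 bits

H = −Σ pᵢ log₂ pᵢ.
−0.19·log₂(0.19) = 0.4552
−0.18·log₂(0.18) = 0.4453
−0.20·log₂(0.20) = 0.4644
−0.05·log₂(0.05) = 0.2161
−0.16·log₂(0.16) = 0.4230
−0.22·log₂(0.22) = 0.4806
Sum ≈ 2.4846 → 2.485 bits.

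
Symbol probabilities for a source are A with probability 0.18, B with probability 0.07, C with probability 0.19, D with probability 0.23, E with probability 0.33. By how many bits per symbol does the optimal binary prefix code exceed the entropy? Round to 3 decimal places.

Entropy H = −Σ p log₂ p ≈ 2.1846 bits.
Huffman merges: 7/100+9/50→1/4; 19/100+23/100→21/50; 1/4+33/100→29/50; 21/50+29/50→1. L = 9/4 ≈ 2.2500.
L − H = 2.2500 − 2.1846 = 0.065 bits.

0.065 bits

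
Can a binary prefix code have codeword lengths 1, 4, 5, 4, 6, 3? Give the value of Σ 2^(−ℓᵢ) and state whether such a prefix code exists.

With common denominator 2^6 = 64: Σ 2^(−ℓᵢ) = 32/64 + 4/64 + 2/64 + 4/64 + 1/64 + 8/64 = 51/64 = 0.796875.
Kraft's inequality requires Σ ≤ 1; here Σ = 0.796875 ≤ 1, so such a prefix code exists.

0.796875; yes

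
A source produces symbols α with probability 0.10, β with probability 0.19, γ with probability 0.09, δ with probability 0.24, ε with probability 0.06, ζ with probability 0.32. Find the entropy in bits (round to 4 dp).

2.3638 bits

H = −Σ pᵢ log₂ pᵢ.
−0.10·log₂(0.10) = 0.3322
−0.19·log₂(0.19) = 0.4552
−0.09·log₂(0.09) = 0.3127
−0.24·log₂(0.24) = 0.4941
−0.06·log₂(0.06) = 0.2435
−0.32·log₂(0.32) = 0.5260
Sum ≈ 2.3638 → 2.3638 bits.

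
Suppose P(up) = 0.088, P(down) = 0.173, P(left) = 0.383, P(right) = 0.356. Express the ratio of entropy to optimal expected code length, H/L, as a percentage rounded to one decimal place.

96.2%

Entropy H = −Σ p log₂ p ≈ 1.8072 bits.
Huffman merges: 11/125+173/1000→261/1000; 261/1000+89/250→617/1000; 383/1000+617/1000→1. L = 939/500 ≈ 1.8780.
Efficiency = H/L = 1.8072/1.8780 = 96.2%.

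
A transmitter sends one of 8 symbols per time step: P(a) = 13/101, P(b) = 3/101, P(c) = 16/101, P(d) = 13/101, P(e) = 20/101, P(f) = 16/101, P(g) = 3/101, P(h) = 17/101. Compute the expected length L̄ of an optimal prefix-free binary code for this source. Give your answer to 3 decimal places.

2.861 bits/symbol

Repeatedly combine the two least-probable nodes; the expected code length is the sum of the merged weights.
merge 3/101 + 3/101 → 6/101
merge 6/101 + 13/101 → 19/101
merge 13/101 + 16/101 → 29/101
merge 16/101 + 17/101 → 33/101
merge 19/101 + 20/101 → 39/101
merge 29/101 + 33/101 → 62/101
merge 39/101 + 62/101 → 1
L = 6/101 + 19/101 + 29/101 + 33/101 + 39/101 + 62/101 + 1 = 289/101 ≈ 2.861 bits/symbol.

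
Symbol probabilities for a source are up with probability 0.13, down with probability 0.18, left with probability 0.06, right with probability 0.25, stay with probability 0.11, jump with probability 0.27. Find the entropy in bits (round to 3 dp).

2.432 bits

H = −Σ pᵢ log₂ pᵢ.
−0.13·log₂(0.13) = 0.3826
−0.18·log₂(0.18) = 0.4453
−0.06·log₂(0.06) = 0.2435
−0.25·log₂(0.25) = 0.5000
−0.11·log₂(0.11) = 0.3503
−0.27·log₂(0.27) = 0.5100
Sum ≈ 2.4318 → 2.432 bits.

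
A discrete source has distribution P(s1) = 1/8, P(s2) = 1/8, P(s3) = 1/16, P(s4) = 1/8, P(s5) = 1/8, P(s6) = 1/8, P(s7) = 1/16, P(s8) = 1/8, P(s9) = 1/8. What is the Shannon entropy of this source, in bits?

Each probability is a power of 1/2, so log₂(1/p) is an integer.
H = Σ p·log₂(1/p) = 1/8·3 + 1/8·3 + 1/16·4 + 1/8·3 + 1/8·3 + 1/8·3 + 1/16·4 + 1/8·3 + 1/8·3 = 3.125 bits.

3.125 bits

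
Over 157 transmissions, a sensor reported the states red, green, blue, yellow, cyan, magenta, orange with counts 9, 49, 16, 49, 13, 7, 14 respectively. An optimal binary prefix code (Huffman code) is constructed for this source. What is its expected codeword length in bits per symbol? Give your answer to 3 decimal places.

2.478 bits/symbol

Probabilities are the counts divided by 157.
Repeatedly combine the two least-probable nodes; the expected code length is the sum of the merged weights.
merge 7/157 + 9/157 → 16/157
merge 13/157 + 14/157 → 27/157
merge 16/157 + 16/157 → 32/157
merge 27/157 + 32/157 → 59/157
merge 49/157 + 49/157 → 98/157
merge 59/157 + 98/157 → 1
L = 16/157 + 27/157 + 32/157 + 59/157 + 98/157 + 1 = 389/157 ≈ 2.478 bits/symbol.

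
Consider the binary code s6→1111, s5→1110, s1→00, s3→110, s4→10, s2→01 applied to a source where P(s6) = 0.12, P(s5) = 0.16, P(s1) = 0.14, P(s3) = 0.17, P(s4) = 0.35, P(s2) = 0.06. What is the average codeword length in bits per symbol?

L̄ = Σ pᵢ·ℓᵢ = 0.12·4 + 0.16·4 + 0.14·2 + 0.17·3 + 0.35·2 + 0.06·2 = 2.73 bits/symbol.

2.73 bits/symbol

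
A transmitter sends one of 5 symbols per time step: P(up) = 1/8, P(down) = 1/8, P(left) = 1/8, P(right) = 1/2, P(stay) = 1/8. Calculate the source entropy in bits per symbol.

Each probability is a power of 1/2, so log₂(1/p) is an integer.
H = Σ p·log₂(1/p) = 1/8·3 + 1/8·3 + 1/8·3 + 1/2·1 + 1/8·3 = 2 bits.

2 bits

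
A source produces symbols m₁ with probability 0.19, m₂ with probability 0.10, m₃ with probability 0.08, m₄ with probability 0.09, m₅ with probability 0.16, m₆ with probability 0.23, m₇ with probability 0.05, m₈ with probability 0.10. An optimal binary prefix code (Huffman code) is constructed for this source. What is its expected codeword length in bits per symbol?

2.9 bits/symbol

Repeatedly combine the two least-probable nodes; the expected code length is the sum of the merged weights.
merge 1/20 + 2/25 → 13/100
merge 9/100 + 1/10 → 19/100
merge 1/10 + 13/100 → 23/100
merge 4/25 + 19/100 → 7/20
merge 19/100 + 23/100 → 21/50
merge 23/100 + 7/20 → 29/50
merge 21/50 + 29/50 → 1
L = 13/100 + 19/100 + 23/100 + 7/20 + 21/50 + 29/50 + 1 = 29/10 = 2.9 bits/symbol.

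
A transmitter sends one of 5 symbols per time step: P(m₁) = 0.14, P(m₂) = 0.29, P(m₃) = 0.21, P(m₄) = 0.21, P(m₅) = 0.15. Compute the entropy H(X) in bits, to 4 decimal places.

H = −Σ pᵢ log₂ pᵢ.
−0.14·log₂(0.14) = 0.3971
−0.29·log₂(0.29) = 0.5179
−0.21·log₂(0.21) = 0.4728
−0.21·log₂(0.21) = 0.4728
−0.15·log₂(0.15) = 0.4105
Sum ≈ 2.2712 → 2.2712 bits.

2.2712 bits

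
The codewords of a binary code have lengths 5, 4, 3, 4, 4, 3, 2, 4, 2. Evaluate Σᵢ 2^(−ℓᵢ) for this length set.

With common denominator 2^5 = 32: Σ 2^(−ℓᵢ) = 1/32 + 2/32 + 4/32 + 2/32 + 2/32 + 4/32 + 8/32 + 2/32 + 8/32 = 33/32 = 1.03125.

1.03125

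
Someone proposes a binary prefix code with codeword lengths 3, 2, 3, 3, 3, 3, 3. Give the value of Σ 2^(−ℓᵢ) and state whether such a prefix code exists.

1; yes

With common denominator 2^3 = 8: Σ 2^(−ℓᵢ) = 1/8 + 2/8 + 1/8 + 1/8 + 1/8 + 1/8 + 1/8 = 8/8 = 1.
Kraft's inequality requires Σ ≤ 1; here Σ = 1 ≤ 1, so such a prefix code exists.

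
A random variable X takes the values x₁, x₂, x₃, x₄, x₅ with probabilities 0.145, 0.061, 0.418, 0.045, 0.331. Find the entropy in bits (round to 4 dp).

1.9054 bits

H = −Σ pᵢ log₂ pᵢ.
−0.145·log₂(0.145) = 0.4040
−0.061·log₂(0.061) = 0.2461
−0.418·log₂(0.418) = 0.5260
−0.045·log₂(0.045) = 0.2013
−0.331·log₂(0.331) = 0.5280
Sum ≈ 1.9054 → 1.9054 bits.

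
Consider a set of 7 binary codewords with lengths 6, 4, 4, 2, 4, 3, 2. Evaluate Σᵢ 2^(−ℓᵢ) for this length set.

0.828125

With common denominator 2^6 = 64: Σ 2^(−ℓᵢ) = 1/64 + 4/64 + 4/64 + 16/64 + 4/64 + 8/64 + 16/64 = 53/64 = 0.828125.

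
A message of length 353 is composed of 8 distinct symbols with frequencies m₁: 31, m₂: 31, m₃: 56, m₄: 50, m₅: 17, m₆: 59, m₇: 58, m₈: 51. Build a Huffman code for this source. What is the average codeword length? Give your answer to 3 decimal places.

2.969 bits/symbol

Probabilities are the counts divided by 353.
Repeatedly combine the two least-probable nodes; the expected code length is the sum of the merged weights.
merge 17/353 + 31/353 → 48/353
merge 31/353 + 48/353 → 79/353
merge 50/353 + 51/353 → 101/353
merge 56/353 + 58/353 → 114/353
merge 59/353 + 79/353 → 138/353
merge 101/353 + 114/353 → 215/353
merge 138/353 + 215/353 → 1
L = 48/353 + 79/353 + 101/353 + 114/353 + 138/353 + 215/353 + 1 = 1048/353 ≈ 2.969 bits/symbol.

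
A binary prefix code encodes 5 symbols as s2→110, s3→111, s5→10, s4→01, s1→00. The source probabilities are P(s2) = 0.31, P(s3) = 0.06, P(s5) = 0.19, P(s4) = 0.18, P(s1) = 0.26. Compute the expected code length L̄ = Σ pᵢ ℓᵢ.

L̄ = Σ pᵢ·ℓᵢ = 0.31·3 + 0.06·3 + 0.19·2 + 0.18·2 + 0.26·2 = 2.37 bits/symbol.

2.37 bits/symbol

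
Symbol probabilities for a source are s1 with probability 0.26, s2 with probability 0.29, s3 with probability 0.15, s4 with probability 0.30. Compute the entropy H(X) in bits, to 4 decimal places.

H = −Σ pᵢ log₂ pᵢ.
−0.26·log₂(0.26) = 0.5053
−0.29·log₂(0.29) = 0.5179
−0.15·log₂(0.15) = 0.4105
−0.30·log₂(0.30) = 0.5211
Sum ≈ 1.9548 → 1.9548 bits.

1.9548 bits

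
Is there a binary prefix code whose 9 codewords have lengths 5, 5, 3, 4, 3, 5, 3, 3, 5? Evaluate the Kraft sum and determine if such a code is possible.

0.6875; yes

With common denominator 2^5 = 32: Σ 2^(−ℓᵢ) = 1/32 + 1/32 + 4/32 + 2/32 + 4/32 + 1/32 + 4/32 + 4/32 + 1/32 = 22/32 = 0.6875.
Kraft's inequality requires Σ ≤ 1; here Σ = 0.6875 ≤ 1, so such a prefix code exists.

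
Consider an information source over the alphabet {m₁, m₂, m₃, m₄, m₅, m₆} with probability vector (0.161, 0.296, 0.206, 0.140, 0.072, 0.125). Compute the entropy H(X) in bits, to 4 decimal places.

2.4590 bits

H = −Σ pᵢ log₂ pᵢ.
−0.161·log₂(0.161) = 0.4242
−0.296·log₂(0.296) = 0.5199
−0.206·log₂(0.206) = 0.4695
−0.140·log₂(0.140) = 0.3971
−0.072·log₂(0.072) = 0.2733
−0.125·log₂(0.125) = 0.3750
Sum ≈ 2.4590 → 2.4590 bits.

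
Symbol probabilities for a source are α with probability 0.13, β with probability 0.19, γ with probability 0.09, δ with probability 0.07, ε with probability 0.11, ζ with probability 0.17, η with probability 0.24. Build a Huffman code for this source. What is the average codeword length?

2.73 bits/symbol

Repeatedly combine the two least-probable nodes; the expected code length is the sum of the merged weights.
merge 7/100 + 9/100 → 4/25
merge 11/100 + 13/100 → 6/25
merge 4/25 + 17/100 → 33/100
merge 19/100 + 6/25 → 43/100
merge 6/25 + 33/100 → 57/100
merge 43/100 + 57/100 → 1
L = 4/25 + 6/25 + 33/100 + 43/100 + 57/100 + 1 = 273/100 = 2.73 bits/symbol.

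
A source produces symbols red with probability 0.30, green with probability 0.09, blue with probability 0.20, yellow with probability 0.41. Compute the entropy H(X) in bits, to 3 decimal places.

H = −Σ pᵢ log₂ pᵢ.
−0.30·log₂(0.30) = 0.5211
−0.09·log₂(0.09) = 0.3127
−0.20·log₂(0.20) = 0.4644
−0.41·log₂(0.41) = 0.5274
Sum ≈ 1.8255 → 1.826 bits.

1.826 bits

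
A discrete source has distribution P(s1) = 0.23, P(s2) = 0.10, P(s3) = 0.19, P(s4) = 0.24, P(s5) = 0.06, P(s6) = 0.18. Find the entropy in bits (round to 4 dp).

2.4581 bits

H = −Σ pᵢ log₂ pᵢ.
−0.23·log₂(0.23) = 0.4877
−0.10·log₂(0.10) = 0.3322
−0.19·log₂(0.19) = 0.4552
−0.24·log₂(0.24) = 0.4941
−0.06·log₂(0.06) = 0.2435
−0.18·log₂(0.18) = 0.4453
Sum ≈ 2.4581 → 2.4581 bits.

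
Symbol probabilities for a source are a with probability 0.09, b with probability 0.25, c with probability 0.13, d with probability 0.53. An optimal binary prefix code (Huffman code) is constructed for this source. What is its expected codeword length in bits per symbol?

Repeatedly combine the two least-probable nodes; the expected code length is the sum of the merged weights.
merge 9/100 + 13/100 → 11/50
merge 11/50 + 1/4 → 47/100
merge 47/100 + 53/100 → 1
L = 11/50 + 47/100 + 1 = 169/100 = 1.69 bits/symbol.

1.69 bits/symbol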